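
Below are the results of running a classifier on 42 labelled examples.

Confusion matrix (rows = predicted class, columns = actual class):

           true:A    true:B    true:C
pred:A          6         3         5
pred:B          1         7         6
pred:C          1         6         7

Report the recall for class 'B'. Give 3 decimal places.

0.438

One-vs-rest for 'B': TP = diagonal; FP = other classes predicted 'B'; FN = 'B' predicted as other.
recall = TP/(TP+FN).
B: TP=7, FN=3+6=9 → 7/16 = 0.4375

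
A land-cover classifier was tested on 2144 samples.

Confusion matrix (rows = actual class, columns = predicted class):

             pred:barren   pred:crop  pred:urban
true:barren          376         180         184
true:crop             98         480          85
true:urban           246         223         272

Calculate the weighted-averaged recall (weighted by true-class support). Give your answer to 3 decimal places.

0.526

Per-class recall (TP/(TP+FN)):
  barren: TP=376, FN=180+184=364 → 376/740 = 0.5081
  crop: TP=480, FN=98+85=183 → 480/663 = 0.7240
  urban: TP=272, FN=246+223=469 → 272/741 = 0.3671
Weighted-recall = Σ (supportᵢ/N)·recallᵢ with N=2144: (740/2144)·0.5081 + (663/2144)·0.7240 + (741/2144)·0.3671 = 0.526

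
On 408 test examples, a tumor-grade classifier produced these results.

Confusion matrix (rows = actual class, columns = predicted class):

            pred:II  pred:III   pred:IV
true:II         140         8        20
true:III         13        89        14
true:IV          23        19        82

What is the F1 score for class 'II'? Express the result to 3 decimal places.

Treat 'II' as positive and all other classes as negative.
F1 score = 2·TP/(2·TP+FP+FN).
II: TP=140, FP=13+23=36, FN=8+20=28 → 280/344 = 0.8140

0.814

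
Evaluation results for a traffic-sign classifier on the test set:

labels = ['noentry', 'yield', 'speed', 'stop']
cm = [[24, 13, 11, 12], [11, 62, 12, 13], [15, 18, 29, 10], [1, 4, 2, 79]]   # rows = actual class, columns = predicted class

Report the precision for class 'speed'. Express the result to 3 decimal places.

0.537

Take TP from the diagonal, FP from the rest of the 'speed' prediction marginal, FN from the rest of the 'speed' actual marginal.
precision = TP/(TP+FP).
speed: TP=29, FP=11+12+2=25 → 29/54 = 0.5370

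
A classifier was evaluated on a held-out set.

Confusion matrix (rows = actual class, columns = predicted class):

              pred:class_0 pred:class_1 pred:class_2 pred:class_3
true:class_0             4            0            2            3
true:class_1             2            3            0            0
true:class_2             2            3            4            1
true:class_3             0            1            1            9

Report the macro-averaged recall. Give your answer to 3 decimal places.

Per-class recall (TP/(TP+FN)):
  class_0: TP=4, FN=0+2+3=5 → 4/9 = 0.4444
  class_1: TP=3, FN=2+0+0=2 → 3/5 = 0.6000
  class_2: TP=4, FN=2+3+1=6 → 4/10 = 0.4000
  class_3: TP=9, FN=0+1+1=2 → 9/11 = 0.8182
Macro-recall = mean = (0.4444 + 0.6000 + 0.4000 + 0.8182) / 4 = 0.566

0.566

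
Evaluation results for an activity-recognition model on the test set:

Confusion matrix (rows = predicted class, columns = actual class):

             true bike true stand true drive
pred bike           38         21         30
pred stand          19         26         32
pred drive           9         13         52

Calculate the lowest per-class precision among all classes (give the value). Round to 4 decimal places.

0.3377

Per-class precision (TP/(TP+FP)):
  bike: TP=38, FP=21+30=51 → 38/89 = 0.42697
  stand: TP=26, FP=19+32=51 → 26/77 = 0.33766
  drive: TP=52, FP=9+13=22 → 52/74 = 0.70270
Lowest is class 'stand' with precision = 0.3377.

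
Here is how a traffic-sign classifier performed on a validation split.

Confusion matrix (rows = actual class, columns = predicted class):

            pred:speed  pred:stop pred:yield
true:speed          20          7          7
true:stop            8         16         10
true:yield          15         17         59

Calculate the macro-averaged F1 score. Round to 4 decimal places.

0.5528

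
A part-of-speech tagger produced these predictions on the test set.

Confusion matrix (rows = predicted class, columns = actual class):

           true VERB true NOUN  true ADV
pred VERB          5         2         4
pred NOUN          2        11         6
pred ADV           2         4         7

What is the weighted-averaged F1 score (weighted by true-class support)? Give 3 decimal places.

0.531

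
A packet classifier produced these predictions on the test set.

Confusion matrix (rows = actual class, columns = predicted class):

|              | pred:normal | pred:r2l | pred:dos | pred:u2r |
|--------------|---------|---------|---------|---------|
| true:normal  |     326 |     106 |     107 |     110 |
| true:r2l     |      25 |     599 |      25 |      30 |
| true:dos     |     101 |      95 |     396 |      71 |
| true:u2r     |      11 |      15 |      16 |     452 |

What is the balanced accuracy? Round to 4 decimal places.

0.7242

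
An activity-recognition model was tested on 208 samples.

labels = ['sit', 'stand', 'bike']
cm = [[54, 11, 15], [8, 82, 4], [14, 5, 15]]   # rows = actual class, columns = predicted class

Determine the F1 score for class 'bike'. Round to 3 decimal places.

0.441

One-vs-rest for 'bike': TP = diagonal; FP = other classes predicted 'bike'; FN = 'bike' predicted as other.
F1 score = 2·TP/(2·TP+FP+FN).
bike: TP=15, FP=15+4=19, FN=14+5=19 → 30/68 = 0.4412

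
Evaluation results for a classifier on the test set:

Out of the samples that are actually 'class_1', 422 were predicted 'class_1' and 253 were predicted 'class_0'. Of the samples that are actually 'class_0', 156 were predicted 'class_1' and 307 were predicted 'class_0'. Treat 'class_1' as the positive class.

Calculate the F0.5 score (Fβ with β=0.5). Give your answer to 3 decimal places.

0.706

Fβ = (1+β²)·TP / ((1+β²)·TP + β²·FN + FP), with β²=1/4
= 1.25·422 / (1.25·422 + 0.25·253 + 156) = 0.706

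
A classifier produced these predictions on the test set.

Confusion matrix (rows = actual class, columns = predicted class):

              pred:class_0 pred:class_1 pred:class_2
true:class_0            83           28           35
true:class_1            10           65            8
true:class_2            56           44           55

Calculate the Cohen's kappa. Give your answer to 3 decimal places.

0.299

Observed agreement pₒ = trace/N = 203/384 = 0.5286
Expected agreement pₑ = Σ (rowᵢ·colᵢ)/N² = (146·149 + 83·137 + 155·98)/384² = 0.3277
κ = (pₒ − pₑ)/(1 − pₑ) = (0.5286 − 0.3277)/(1 − 0.3277) = 0.299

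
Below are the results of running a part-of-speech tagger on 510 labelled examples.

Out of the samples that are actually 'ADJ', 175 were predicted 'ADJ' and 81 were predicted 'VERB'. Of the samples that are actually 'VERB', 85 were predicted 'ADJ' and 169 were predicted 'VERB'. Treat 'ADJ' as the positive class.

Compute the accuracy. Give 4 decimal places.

Accuracy = (TP+TN)/N = (175+169)/510 = 0.6745

0.6745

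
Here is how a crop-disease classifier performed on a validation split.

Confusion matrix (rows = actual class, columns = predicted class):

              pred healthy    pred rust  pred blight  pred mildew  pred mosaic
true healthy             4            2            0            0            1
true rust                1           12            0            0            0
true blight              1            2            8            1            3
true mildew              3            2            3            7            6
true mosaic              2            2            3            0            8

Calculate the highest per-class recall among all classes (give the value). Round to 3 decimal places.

0.923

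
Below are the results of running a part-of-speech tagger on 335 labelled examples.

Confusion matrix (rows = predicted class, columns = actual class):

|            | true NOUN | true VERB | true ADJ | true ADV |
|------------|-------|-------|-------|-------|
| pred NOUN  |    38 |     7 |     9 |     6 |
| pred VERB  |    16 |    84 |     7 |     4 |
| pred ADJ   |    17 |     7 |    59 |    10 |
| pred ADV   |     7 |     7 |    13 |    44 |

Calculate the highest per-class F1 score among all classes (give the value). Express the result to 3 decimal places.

0.778

Per-class F1 score (2·TP/(2·TP+FP+FN)):
  NOUN: TP=38, FP=7+9+6=22, FN=16+17+7=40 → 76/138 = 0.5507
  VERB: TP=84, FP=16+7+4=27, FN=7+7+7=21 → 168/216 = 0.7778
  ADJ: TP=59, FP=17+7+10=34, FN=9+7+13=29 → 118/181 = 0.6519
  ADV: TP=44, FP=7+7+13=27, FN=6+4+10=20 → 88/135 = 0.6519
Highest is class 'VERB' with F1 score = 0.778.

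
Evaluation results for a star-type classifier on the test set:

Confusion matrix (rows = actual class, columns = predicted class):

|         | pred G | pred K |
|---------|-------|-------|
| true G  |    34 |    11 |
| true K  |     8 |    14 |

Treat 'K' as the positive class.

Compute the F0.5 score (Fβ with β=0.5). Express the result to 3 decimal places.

Fβ = (1+β²)·TP / ((1+β²)·TP + β²·FN + FP), with β²=1/4
= 1.25·14 / (1.25·14 + 0.25·8 + 11) = 0.574

0.574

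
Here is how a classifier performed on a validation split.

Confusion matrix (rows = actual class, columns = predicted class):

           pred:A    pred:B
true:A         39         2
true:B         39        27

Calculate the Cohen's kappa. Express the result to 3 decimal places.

0.308

Observed agreement pₒ = trace/N = 66/107 = 0.6168
Expected agreement pₑ = Σ (rowᵢ·colᵢ)/N² = (41·78 + 66·29)/107² = 0.4465
κ = (pₒ − pₑ)/(1 − pₑ) = (0.6168 − 0.4465)/(1 − 0.4465) = 0.308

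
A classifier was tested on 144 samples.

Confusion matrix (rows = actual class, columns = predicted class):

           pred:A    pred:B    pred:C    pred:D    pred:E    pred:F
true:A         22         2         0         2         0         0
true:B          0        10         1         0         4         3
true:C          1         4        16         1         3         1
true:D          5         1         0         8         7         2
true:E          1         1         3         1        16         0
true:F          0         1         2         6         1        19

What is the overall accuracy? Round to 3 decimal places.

Accuracy = trace / total = (22+10+16+8+16+19=91) / 144 = 91/144 = 0.632

0.632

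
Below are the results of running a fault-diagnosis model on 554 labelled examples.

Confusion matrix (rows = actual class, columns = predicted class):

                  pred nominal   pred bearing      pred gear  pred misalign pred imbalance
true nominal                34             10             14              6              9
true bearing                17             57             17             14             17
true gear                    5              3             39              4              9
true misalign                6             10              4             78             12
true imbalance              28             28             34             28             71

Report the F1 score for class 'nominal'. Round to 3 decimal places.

0.417

Take TP from the diagonal, FP from the rest of the 'nominal' prediction marginal, FN from the rest of the 'nominal' actual marginal.
F1 score = 2·TP/(2·TP+FP+FN).
nominal: TP=34, FP=17+5+6+28=56, FN=10+14+6+9=39 → 68/163 = 0.4172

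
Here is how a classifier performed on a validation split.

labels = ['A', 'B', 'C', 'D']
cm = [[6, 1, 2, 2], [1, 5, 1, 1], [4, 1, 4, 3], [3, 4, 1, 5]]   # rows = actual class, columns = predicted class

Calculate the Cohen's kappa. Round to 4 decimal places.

0.2742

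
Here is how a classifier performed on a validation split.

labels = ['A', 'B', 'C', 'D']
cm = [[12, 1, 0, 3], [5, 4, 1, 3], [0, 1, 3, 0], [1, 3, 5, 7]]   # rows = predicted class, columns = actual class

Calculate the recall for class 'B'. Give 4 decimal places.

One-vs-rest for 'B': TP = diagonal; FP = other classes predicted 'B'; FN = 'B' predicted as other.
recall = TP/(TP+FN).
B: TP=4, FN=1+1+3=5 → 4/9 = 0.44444

0.4444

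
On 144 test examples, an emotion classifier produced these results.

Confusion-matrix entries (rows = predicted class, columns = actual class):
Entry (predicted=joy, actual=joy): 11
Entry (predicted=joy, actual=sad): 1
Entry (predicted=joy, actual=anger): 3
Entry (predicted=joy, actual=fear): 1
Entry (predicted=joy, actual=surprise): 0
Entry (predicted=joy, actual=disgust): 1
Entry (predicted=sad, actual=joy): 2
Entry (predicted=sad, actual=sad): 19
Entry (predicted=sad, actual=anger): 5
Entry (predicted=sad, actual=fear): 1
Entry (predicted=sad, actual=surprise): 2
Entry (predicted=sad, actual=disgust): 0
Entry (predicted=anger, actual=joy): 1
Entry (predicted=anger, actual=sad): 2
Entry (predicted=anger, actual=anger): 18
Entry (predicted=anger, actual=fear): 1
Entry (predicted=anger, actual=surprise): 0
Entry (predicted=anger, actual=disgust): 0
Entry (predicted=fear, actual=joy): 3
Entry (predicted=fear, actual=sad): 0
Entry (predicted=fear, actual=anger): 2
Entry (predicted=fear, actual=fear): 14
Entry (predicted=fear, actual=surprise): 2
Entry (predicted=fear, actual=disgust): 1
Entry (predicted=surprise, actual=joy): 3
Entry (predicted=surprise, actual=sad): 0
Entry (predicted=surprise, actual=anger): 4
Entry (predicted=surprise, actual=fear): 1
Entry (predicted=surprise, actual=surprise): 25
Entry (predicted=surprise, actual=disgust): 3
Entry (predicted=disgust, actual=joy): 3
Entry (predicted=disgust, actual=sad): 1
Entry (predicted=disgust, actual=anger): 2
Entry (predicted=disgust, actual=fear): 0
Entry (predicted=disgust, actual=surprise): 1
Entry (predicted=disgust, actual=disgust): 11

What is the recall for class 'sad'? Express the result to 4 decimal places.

recall = TP/(TP+FN).
sad: TP=19, FN=1+2+0+0+1=4 → 19/23 = 0.82609

0.8261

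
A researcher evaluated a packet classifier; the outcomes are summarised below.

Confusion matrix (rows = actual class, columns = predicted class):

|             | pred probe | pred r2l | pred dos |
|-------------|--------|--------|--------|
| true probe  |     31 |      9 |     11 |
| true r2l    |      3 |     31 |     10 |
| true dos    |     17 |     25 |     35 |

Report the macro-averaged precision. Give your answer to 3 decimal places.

0.570

Per-class precision (TP/(TP+FP)):
  probe: TP=31, FP=3+17=20 → 31/51 = 0.6078
  r2l: TP=31, FP=9+25=34 → 31/65 = 0.4769
  dos: TP=35, FP=11+10=21 → 35/56 = 0.6250
Macro-precision = mean = (0.6078 + 0.4769 + 0.6250) / 3 = 0.570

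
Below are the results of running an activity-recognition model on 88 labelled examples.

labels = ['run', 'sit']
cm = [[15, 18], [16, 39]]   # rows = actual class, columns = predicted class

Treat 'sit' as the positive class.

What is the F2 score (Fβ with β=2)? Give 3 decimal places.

Fβ = (1+β²)·TP / ((1+β²)·TP + β²·FN + FP), with β²=4
= 5·39 / (5·39 + 4·16 + 18) = 0.704

0.704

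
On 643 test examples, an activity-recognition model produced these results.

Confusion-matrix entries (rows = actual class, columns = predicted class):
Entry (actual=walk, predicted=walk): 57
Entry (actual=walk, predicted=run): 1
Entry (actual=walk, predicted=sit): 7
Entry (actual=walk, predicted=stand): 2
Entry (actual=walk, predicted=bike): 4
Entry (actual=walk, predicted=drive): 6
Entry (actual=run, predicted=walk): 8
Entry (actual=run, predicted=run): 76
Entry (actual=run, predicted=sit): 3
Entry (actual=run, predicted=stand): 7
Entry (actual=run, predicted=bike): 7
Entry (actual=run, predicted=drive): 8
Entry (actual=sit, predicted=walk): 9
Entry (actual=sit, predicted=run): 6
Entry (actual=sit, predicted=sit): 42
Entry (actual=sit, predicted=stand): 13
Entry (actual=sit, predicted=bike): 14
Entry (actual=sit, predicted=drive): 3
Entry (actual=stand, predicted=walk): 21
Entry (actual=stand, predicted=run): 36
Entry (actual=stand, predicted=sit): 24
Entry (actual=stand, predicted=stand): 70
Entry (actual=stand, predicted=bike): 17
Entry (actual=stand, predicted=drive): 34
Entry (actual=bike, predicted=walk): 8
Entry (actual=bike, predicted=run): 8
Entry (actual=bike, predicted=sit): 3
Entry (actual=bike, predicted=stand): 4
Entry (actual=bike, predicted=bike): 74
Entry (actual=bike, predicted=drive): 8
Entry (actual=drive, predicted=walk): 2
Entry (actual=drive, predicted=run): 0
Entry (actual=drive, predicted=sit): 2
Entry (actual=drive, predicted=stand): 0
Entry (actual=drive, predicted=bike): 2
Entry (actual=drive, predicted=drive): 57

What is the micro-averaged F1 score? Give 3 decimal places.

Micro-averaging pools counts across classes: ΣTP=376, ΣFP=267, ΣFN=267.
Micro-F1 score = 2·TP/(2·TP+FP+FN) on pooled counts = 0.585 (equals overall accuracy in single-label multiclass).

0.585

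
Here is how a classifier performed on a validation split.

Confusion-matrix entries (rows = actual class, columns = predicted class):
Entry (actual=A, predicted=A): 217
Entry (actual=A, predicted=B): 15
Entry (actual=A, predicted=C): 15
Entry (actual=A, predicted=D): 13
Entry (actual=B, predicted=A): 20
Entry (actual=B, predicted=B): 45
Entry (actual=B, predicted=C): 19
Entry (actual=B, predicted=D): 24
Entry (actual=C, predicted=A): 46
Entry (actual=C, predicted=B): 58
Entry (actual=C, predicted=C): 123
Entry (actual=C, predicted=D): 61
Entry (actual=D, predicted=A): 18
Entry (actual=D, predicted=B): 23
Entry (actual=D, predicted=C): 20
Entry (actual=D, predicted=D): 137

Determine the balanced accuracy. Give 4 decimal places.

0.5926

Balanced accuracy = mean of per-class recall.
  A: recall = 217/260 = 0.83462
  B: recall = 45/108 = 0.41667
  C: recall = 123/288 = 0.42708
  D: recall = 137/198 = 0.69192
Mean = (0.83462 + 0.41667 + 0.42708 + 0.69192) / 4 = 0.5926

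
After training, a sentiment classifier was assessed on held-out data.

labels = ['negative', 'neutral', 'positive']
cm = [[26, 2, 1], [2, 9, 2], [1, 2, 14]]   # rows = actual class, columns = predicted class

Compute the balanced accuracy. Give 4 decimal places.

Balanced accuracy = mean of per-class recall.
  negative: recall = 26/29 = 0.89655
  neutral: recall = 9/13 = 0.69231
  positive: recall = 14/17 = 0.82353
Mean = (0.89655 + 0.69231 + 0.82353) / 3 = 0.8041

0.8041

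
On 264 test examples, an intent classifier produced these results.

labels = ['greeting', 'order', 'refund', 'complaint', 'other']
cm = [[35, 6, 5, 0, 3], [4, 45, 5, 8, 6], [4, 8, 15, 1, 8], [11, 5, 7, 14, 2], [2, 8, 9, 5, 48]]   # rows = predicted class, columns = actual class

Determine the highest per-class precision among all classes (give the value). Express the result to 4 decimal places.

Per-class precision (TP/(TP+FP)):
  greeting: TP=35, FP=6+5+0+3=14 → 35/49 = 0.71429
  order: TP=45, FP=4+5+8+6=23 → 45/68 = 0.66176
  refund: TP=15, FP=4+8+1+8=21 → 15/36 = 0.41667
  complaint: TP=14, FP=11+5+7+2=25 → 14/39 = 0.35897
  other: TP=48, FP=2+8+9+5=24 → 48/72 = 0.66667
Highest is class 'greeting' with precision = 0.7143.

0.7143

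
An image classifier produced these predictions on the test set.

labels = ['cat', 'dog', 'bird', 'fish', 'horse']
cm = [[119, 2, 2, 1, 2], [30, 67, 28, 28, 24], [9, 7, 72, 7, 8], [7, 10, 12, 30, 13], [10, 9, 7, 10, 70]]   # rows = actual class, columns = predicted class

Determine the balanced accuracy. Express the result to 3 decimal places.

0.620

Balanced accuracy = mean of per-class recall.
  cat: recall = 119/126 = 0.9444
  dog: recall = 67/177 = 0.3785
  bird: recall = 72/103 = 0.6990
  fish: recall = 30/72 = 0.4167
  horse: recall = 70/106 = 0.6604
Mean = (0.9444 + 0.3785 + 0.6990 + 0.4167 + 0.6604) / 5 = 0.620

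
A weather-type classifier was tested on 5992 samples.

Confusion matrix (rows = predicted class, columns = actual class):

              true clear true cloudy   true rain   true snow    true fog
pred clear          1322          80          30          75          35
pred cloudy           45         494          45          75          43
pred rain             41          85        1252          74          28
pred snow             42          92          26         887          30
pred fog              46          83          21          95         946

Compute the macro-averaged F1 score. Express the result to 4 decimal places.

Per-class F1 score (2·TP/(2·TP+FP+FN)):
  clear: TP=1322, FP=80+30+75+35=220, FN=45+41+42+46=174 → 2644/3038 = 0.87031
  cloudy: TP=494, FP=45+45+75+43=208, FN=80+85+92+83=340 → 988/1536 = 0.64323
  rain: TP=1252, FP=41+85+74+28=228, FN=30+45+26+21=122 → 2504/2854 = 0.87737
  snow: TP=887, FP=42+92+26+30=190, FN=75+75+74+95=319 → 1774/2283 = 0.77705
  fog: TP=946, FP=46+83+21+95=245, FN=35+43+28+30=136 → 1892/2273 = 0.83238
Macro-F1 score = mean = (0.87031 + 0.64323 + 0.87737 + 0.77705 + 0.83238) / 5 = 0.8001

0.8001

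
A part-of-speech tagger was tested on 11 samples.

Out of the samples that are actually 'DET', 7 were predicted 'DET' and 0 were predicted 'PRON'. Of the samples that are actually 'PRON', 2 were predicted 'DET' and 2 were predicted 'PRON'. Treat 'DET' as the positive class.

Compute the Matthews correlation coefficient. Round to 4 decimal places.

MCC = (TP·TN − FP·FN) / √((TP+FP)(TP+FN)(TN+FP)(TN+FN))
Numerator = 7·2 − 2·0 = 14
Denominator = √(9·7·4·2) = √504 = 22.4499
MCC = 14 / 22.4499 = 0.6236

0.6236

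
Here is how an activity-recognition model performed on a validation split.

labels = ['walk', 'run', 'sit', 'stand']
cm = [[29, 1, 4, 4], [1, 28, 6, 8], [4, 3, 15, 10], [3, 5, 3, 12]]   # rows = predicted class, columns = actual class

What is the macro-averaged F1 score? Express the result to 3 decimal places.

0.599

Per-class F1 score (2·TP/(2·TP+FP+FN)):
  walk: TP=29, FP=1+4+4=9, FN=1+4+3=8 → 58/75 = 0.7733
  run: TP=28, FP=1+6+8=15, FN=1+3+5=9 → 56/80 = 0.7000
  sit: TP=15, FP=4+3+10=17, FN=4+6+3=13 → 30/60 = 0.5000
  stand: TP=12, FP=3+5+3=11, FN=4+8+10=22 → 24/57 = 0.4211
Macro-F1 score = mean = (0.7733 + 0.7000 + 0.5000 + 0.4211) / 4 = 0.599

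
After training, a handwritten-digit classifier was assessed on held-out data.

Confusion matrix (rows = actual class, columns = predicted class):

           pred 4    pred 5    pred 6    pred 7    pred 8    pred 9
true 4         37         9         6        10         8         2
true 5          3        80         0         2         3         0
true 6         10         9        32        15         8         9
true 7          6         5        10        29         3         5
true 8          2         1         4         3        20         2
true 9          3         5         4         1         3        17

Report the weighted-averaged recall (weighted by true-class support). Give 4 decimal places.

Per-class recall (TP/(TP+FN)):
  4: TP=37, FN=9+6+10+8+2=35 → 37/72 = 0.51389
  5: TP=80, FN=3+0+2+3+0=8 → 80/88 = 0.90909
  6: TP=32, FN=10+9+15+8+9=51 → 32/83 = 0.38554
  7: TP=29, FN=6+5+10+3+5=29 → 29/58 = 0.50000
  8: TP=20, FN=2+1+4+3+2=12 → 20/32 = 0.62500
  9: TP=17, FN=3+5+4+1+3=16 → 17/33 = 0.51515
Weighted-recall = Σ (supportᵢ/N)·recallᵢ with N=366: (72/366)·0.51389 + (88/366)·0.90909 + (83/366)·0.38554 + (58/366)·0.50000 + (32/366)·0.62500 + (33/366)·0.51515 = 0.5874

0.5874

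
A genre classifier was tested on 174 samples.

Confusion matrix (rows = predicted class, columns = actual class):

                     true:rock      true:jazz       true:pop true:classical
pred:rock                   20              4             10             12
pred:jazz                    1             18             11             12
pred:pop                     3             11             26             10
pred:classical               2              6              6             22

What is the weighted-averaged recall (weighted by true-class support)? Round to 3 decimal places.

0.494

Per-class recall (TP/(TP+FN)):
  rock: TP=20, FN=1+3+2=6 → 20/26 = 0.7692
  jazz: TP=18, FN=4+11+6=21 → 18/39 = 0.4615
  pop: TP=26, FN=10+11+6=27 → 26/53 = 0.4906
  classical: TP=22, FN=12+12+10=34 → 22/56 = 0.3929
Weighted-recall = Σ (supportᵢ/N)·recallᵢ with N=174: (26/174)·0.7692 + (39/174)·0.4615 + (53/174)·0.4906 + (56/174)·0.3929 = 0.494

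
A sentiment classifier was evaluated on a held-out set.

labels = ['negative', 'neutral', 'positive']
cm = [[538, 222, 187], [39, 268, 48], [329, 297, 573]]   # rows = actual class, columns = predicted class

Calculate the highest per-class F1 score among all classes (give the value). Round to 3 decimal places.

0.581

Per-class F1 score (2·TP/(2·TP+FP+FN)):
  negative: TP=538, FP=39+329=368, FN=222+187=409 → 1076/1853 = 0.5807
  neutral: TP=268, FP=222+297=519, FN=39+48=87 → 536/1142 = 0.4694
  positive: TP=573, FP=187+48=235, FN=329+297=626 → 1146/2007 = 0.5710
Highest is class 'negative' with F1 score = 0.581.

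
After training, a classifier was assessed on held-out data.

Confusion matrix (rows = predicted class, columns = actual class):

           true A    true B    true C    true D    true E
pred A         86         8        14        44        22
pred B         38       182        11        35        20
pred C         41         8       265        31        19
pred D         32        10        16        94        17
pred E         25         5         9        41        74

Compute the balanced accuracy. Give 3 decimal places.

0.591

Balanced accuracy = mean of per-class recall.
  A: recall = 86/222 = 0.3874
  B: recall = 182/213 = 0.8545
  C: recall = 265/315 = 0.8413
  D: recall = 94/245 = 0.3837
  E: recall = 74/152 = 0.4868
Mean = (0.3874 + 0.8545 + 0.8413 + 0.3837 + 0.4868) / 5 = 0.591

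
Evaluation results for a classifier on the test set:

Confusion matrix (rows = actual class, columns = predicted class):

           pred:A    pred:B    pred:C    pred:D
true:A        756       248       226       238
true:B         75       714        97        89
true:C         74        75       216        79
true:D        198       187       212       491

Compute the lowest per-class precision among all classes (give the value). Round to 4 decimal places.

0.2876

Per-class precision (TP/(TP+FP)):
  A: TP=756, FP=75+74+198=347 → 756/1103 = 0.68540
  B: TP=714, FP=248+75+187=510 → 714/1224 = 0.58333
  C: TP=216, FP=226+97+212=535 → 216/751 = 0.28762
  D: TP=491, FP=238+89+79=406 → 491/897 = 0.54738
Lowest is class 'C' with precision = 0.2876.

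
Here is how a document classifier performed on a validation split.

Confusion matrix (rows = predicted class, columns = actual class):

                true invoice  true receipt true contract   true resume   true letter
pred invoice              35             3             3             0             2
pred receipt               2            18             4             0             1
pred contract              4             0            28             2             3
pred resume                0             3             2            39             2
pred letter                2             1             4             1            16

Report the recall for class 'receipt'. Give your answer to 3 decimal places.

One-vs-rest for 'receipt': TP = diagonal; FP = other classes predicted 'receipt'; FN = 'receipt' predicted as other.
recall = TP/(TP+FN).
receipt: TP=18, FN=3+0+3+1=7 → 18/25 = 0.7200

0.720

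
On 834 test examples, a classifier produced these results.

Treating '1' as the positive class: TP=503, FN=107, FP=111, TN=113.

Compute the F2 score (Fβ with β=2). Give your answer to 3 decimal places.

0.824

Fβ = (1+β²)·TP / ((1+β²)·TP + β²·FN + FP), with β²=4
= 5·503 / (5·503 + 4·107 + 111) = 0.824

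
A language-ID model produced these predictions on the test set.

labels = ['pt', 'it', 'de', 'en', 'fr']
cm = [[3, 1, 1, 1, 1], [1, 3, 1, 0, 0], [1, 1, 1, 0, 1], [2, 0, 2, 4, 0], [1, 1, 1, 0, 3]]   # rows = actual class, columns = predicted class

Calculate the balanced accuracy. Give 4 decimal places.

0.4557

Balanced accuracy = mean of per-class recall.
  pt: recall = 3/7 = 0.42857
  it: recall = 3/5 = 0.60000
  de: recall = 1/4 = 0.25000
  en: recall = 4/8 = 0.50000
  fr: recall = 3/6 = 0.50000
Mean = (0.42857 + 0.60000 + 0.25000 + 0.50000 + 0.50000) / 5 = 0.4557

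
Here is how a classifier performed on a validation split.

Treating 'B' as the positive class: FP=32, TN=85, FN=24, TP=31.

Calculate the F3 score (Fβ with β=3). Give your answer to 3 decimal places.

0.556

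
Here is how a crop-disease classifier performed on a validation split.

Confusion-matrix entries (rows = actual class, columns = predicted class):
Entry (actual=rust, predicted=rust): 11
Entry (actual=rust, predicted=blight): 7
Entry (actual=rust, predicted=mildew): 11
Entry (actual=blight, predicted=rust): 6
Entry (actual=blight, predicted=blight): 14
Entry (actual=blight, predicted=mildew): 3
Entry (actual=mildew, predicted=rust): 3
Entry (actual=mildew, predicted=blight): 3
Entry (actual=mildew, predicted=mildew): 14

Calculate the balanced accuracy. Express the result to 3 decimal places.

0.563

Balanced accuracy = mean of per-class recall.
  rust: recall = 11/29 = 0.3793
  blight: recall = 14/23 = 0.6087
  mildew: recall = 14/20 = 0.7000
Mean = (0.3793 + 0.6087 + 0.7000) / 3 = 0.563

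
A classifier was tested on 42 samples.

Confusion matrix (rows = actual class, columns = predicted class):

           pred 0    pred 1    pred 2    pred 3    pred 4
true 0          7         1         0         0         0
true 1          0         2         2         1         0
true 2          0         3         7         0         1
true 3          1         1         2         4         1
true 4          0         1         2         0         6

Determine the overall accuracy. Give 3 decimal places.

Accuracy = trace / total = (7+2+7+4+6=26) / 42 = 26/42 = 0.619

0.619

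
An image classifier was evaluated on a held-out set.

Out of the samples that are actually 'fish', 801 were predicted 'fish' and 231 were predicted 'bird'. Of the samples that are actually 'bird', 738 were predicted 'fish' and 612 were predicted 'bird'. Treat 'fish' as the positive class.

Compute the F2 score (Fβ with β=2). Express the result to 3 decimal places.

0.707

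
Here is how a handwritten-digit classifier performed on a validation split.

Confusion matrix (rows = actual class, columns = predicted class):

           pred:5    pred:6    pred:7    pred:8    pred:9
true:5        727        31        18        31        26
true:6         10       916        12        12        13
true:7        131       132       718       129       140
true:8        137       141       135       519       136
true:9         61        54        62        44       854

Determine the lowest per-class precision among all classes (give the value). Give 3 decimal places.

Per-class precision (TP/(TP+FP)):
  5: TP=727, FP=10+131+137+61=339 → 727/1066 = 0.6820
  6: TP=916, FP=31+132+141+54=358 → 916/1274 = 0.7190
  7: TP=718, FP=18+12+135+62=227 → 718/945 = 0.7598
  8: TP=519, FP=31+12+129+44=216 → 519/735 = 0.7061
  9: TP=854, FP=26+13+140+136=315 → 854/1169 = 0.7305
Lowest is class '5' with precision = 0.682.

0.682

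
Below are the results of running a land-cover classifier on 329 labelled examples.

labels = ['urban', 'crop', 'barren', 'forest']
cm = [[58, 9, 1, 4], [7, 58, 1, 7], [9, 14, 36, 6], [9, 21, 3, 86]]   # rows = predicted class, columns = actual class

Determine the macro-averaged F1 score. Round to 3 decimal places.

0.716

Per-class F1 score (2·TP/(2·TP+FP+FN)):
  urban: TP=58, FP=9+1+4=14, FN=7+9+9=25 → 116/155 = 0.7484
  crop: TP=58, FP=7+1+7=15, FN=9+14+21=44 → 116/175 = 0.6629
  barren: TP=36, FP=9+14+6=29, FN=1+1+3=5 → 72/106 = 0.6792
  forest: TP=86, FP=9+21+3=33, FN=4+7+6=17 → 172/222 = 0.7748
Macro-F1 score = mean = (0.7484 + 0.6629 + 0.6792 + 0.7748) / 4 = 0.716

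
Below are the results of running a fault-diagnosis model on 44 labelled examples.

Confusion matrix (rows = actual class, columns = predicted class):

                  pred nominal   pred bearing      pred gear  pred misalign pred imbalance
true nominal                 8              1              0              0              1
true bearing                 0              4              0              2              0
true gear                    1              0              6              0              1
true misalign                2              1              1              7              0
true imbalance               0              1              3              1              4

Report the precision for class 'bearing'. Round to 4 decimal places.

0.5714

Take TP from the diagonal, FP from the rest of the 'bearing' prediction marginal, FN from the rest of the 'bearing' actual marginal.
precision = TP/(TP+FP).
bearing: TP=4, FP=1+0+1+1=3 → 4/7 = 0.57143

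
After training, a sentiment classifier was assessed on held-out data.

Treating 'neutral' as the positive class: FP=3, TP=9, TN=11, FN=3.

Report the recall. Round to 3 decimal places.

0.750

Recall = TP/(TP+FN) = 9/(9+3) = 9/12 = 0.750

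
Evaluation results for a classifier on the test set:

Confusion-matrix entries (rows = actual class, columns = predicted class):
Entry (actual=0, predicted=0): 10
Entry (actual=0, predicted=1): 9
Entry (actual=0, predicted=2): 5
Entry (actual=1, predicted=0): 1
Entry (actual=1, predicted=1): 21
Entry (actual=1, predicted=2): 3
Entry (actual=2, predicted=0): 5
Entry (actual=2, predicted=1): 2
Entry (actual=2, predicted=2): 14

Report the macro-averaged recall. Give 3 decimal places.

0.641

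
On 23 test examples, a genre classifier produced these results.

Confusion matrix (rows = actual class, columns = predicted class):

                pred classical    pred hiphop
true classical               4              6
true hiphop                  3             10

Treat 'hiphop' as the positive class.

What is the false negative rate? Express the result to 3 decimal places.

0.231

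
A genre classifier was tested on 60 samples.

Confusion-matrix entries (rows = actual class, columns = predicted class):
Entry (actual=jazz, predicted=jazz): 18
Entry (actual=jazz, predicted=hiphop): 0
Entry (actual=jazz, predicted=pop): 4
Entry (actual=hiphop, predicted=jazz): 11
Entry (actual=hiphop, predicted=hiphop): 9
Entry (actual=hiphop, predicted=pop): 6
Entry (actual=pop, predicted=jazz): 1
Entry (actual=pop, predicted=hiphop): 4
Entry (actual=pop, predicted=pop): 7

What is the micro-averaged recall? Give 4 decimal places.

0.5667

Micro-averaging pools counts across classes: ΣTP=34, ΣFP=26, ΣFN=26.
Micro-recall = TP/(TP+FN) on pooled counts = 0.5667 (equals overall accuracy in single-label multiclass).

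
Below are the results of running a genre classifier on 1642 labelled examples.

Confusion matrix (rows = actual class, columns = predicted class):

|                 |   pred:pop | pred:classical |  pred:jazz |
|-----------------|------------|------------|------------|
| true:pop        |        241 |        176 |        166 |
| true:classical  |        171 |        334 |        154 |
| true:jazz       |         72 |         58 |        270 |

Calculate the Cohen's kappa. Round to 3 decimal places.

0.274

Observed agreement pₒ = trace/N = 845/1642 = 0.5146
Expected agreement pₑ = Σ (rowᵢ·colᵢ)/N² = (583·484 + 659·568 + 400·590)/1642² = 0.3310
κ = (pₒ − pₑ)/(1 − pₑ) = (0.5146 − 0.3310)/(1 − 0.3310) = 0.274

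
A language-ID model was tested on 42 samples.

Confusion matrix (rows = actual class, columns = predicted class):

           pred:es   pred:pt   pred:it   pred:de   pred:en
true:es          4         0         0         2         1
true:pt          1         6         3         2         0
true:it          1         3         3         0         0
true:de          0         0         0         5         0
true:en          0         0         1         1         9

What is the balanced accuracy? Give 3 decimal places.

0.664

Balanced accuracy = mean of per-class recall.
  es: recall = 4/7 = 0.5714
  pt: recall = 6/12 = 0.5000
  it: recall = 3/7 = 0.4286
  de: recall = 5/5 = 1.0000
  en: recall = 9/11 = 0.8182
Mean = (0.5714 + 0.5000 + 0.4286 + 1.0000 + 0.8182) / 5 = 0.664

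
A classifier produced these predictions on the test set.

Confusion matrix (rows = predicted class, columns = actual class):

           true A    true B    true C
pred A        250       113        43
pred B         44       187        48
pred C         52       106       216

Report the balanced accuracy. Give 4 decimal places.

Balanced accuracy = mean of per-class recall.
  A: recall = 250/346 = 0.72254
  B: recall = 187/406 = 0.46059
  C: recall = 216/307 = 0.70358
Mean = (0.72254 + 0.46059 + 0.70358) / 3 = 0.6289

0.6289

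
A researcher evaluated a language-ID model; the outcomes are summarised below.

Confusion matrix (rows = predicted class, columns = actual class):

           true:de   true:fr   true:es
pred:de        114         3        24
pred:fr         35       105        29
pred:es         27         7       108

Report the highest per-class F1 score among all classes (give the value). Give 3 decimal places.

0.739

Per-class F1 score (2·TP/(2·TP+FP+FN)):
  de: TP=114, FP=3+24=27, FN=35+27=62 → 228/317 = 0.7192
  fr: TP=105, FP=35+29=64, FN=3+7=10 → 210/284 = 0.7394
  es: TP=108, FP=27+7=34, FN=24+29=53 → 216/303 = 0.7129
Highest is class 'fr' with F1 score = 0.739.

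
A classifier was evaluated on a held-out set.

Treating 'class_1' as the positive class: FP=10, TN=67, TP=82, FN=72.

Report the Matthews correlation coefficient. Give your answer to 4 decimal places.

0.3877

MCC = (TP·TN − FP·FN) / √((TP+FP)(TP+FN)(TN+FP)(TN+FN))
Numerator = 82·67 − 10·72 = 4774
Denominator = √(92·154·77·139) = √151640104 = 12314.2236
MCC = 4774 / 12314.2236 = 0.3877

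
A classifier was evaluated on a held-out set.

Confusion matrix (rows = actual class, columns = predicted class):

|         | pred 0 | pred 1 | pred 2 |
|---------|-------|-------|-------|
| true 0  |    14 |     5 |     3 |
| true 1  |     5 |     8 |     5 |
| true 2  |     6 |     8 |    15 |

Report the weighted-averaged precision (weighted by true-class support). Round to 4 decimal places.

Per-class precision (TP/(TP+FP)):
  0: TP=14, FP=5+6=11 → 14/25 = 0.56000
  1: TP=8, FP=5+8=13 → 8/21 = 0.38095
  2: TP=15, FP=3+5=8 → 15/23 = 0.65217
Weighted-precision = Σ (supportᵢ/N)·precisionᵢ with N=69: (22/69)·0.56000 + (18/69)·0.38095 + (29/69)·0.65217 = 0.5520

0.5520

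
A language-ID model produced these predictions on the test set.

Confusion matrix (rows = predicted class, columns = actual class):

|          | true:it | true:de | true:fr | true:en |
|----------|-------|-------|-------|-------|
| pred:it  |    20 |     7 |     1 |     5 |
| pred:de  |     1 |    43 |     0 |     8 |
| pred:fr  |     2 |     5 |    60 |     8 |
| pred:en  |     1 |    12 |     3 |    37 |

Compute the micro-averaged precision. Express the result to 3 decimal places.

0.751

Micro-averaging pools counts across classes: ΣTP=160, ΣFP=53, ΣFN=53.
Micro-precision = TP/(TP+FP) on pooled counts = 0.751 (equals overall accuracy in single-label multiclass).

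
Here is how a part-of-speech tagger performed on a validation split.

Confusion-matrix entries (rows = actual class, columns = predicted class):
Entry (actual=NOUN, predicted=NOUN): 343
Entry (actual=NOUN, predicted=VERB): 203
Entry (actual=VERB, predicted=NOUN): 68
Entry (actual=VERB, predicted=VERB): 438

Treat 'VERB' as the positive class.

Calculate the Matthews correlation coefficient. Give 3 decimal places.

MCC = (TP·TN − FP·FN) / √((TP+FP)(TP+FN)(TN+FP)(TN+FN))
Numerator = 438·343 − 203·68 = 136430
Denominator = √(641·506·546·411) = √72785188476 = 269787.3023
MCC = 136430 / 269787.3023 = 0.506

0.506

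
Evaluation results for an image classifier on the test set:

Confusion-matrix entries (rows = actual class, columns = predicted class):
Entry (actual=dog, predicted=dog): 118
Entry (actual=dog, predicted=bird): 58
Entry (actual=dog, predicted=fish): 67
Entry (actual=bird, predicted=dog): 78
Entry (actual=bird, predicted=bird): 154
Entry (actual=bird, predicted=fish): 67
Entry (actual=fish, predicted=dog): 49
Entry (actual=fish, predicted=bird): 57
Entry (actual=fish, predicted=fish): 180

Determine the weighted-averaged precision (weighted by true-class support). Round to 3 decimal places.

0.546

Per-class precision (TP/(TP+FP)):
  dog: TP=118, FP=78+49=127 → 118/245 = 0.4816
  bird: TP=154, FP=58+57=115 → 154/269 = 0.5725
  fish: TP=180, FP=67+67=134 → 180/314 = 0.5732
Weighted-precision = Σ (supportᵢ/N)·precisionᵢ with N=828: (243/828)·0.4816 + (299/828)·0.5725 + (286/828)·0.5732 = 0.546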